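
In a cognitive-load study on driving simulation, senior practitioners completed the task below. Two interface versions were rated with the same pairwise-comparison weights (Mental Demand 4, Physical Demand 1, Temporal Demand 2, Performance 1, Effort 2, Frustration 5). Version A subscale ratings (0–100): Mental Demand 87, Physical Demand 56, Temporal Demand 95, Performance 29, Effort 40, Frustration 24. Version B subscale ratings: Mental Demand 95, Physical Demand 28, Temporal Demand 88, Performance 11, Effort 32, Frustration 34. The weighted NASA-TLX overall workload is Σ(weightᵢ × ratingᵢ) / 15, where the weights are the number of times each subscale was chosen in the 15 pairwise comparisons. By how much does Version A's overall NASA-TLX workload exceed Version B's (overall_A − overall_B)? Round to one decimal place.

Version A weighted sum = 4·87 + 1·56 + 2·95 + 1·29 + 2·40 + 5·24 = 348 + 56 + 190 + 29 + 80 + 120 = 823; overall_A = 823/15 = 54.8667.
Version B weighted sum = 4·95 + 1·28 + 2·88 + 1·11 + 2·32 + 5·34 = 380 + 28 + 176 + 11 + 64 + 170 = 829; overall_B = 829/15 = 55.2667.
Difference = 54.8667 − 55.2667 = -0.4000 ≈ -0.4.

-0.4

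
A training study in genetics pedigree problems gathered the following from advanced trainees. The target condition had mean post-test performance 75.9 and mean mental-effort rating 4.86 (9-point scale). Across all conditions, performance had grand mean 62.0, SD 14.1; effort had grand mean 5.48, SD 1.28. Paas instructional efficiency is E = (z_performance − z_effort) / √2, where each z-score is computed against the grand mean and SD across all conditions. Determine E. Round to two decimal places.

1.04

z_performance = (75.9 − 62.0) / 14.1 = 13.9000 / 14.1 = 0.9858.
z_effort = (4.86 − 5.48) / 1.28 = -0.6200 / 1.28 = -0.4844.
z_P − z_E = 0.9858 − (-0.4844) = 1.4702.
E = 1.4702 / √2 = 1.4702 / 1.41421 = 1.0396 ≈ 1.04.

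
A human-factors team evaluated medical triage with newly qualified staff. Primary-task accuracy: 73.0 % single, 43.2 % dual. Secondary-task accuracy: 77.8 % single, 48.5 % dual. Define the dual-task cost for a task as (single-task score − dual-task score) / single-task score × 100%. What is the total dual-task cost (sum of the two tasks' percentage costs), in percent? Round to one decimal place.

78.5

Primary cost = (73.0 − 43.2) / 73.0 × 100% = 40.8219%.
Secondary cost = (77.8 − 48.5) / 77.8 × 100% = 37.6607%.
Total = 40.8219% + 37.6607% = 78.4826% ≈ 78.5%.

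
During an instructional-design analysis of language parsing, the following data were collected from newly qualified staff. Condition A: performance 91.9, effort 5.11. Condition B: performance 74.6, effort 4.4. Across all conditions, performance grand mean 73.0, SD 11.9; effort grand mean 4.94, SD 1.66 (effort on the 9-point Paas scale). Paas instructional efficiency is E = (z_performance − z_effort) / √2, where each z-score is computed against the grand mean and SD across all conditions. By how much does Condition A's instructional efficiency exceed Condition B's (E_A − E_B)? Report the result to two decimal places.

0.73

Condition A: z_P = (91.9 − 73.0)/11.9 = 1.5882; z_E = (5.11 − 4.94)/1.66 = 0.1024; E_A = (1.5882 − 0.1024)/√2 = 1.0506.
Condition B: z_P = (74.6 − 73.0)/11.9 = 0.1345; z_E = (4.4 − 4.94)/1.66 = -0.3253; E_B = (0.1345 − (-0.3253))/√2 = 0.3251.
E_A − E_B = 1.0506 − 0.3251 = 0.7255 ≈ 0.73.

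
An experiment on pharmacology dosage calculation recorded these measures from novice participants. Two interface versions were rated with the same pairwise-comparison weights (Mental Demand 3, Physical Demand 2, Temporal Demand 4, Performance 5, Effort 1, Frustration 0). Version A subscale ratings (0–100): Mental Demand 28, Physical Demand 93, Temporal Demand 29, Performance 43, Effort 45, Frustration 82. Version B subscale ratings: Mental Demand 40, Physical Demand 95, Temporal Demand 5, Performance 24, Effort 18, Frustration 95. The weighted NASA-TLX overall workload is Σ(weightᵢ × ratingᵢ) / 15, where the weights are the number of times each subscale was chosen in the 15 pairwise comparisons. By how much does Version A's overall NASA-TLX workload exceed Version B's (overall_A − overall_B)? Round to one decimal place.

11.9

Version A weighted sum = 3·28 + 2·93 + 4·29 + 5·43 + 1·45 + 0·82 = 84 + 186 + 116 + 215 + 45 + 0 = 646; overall_A = 646/15 = 43.0667.
Version B weighted sum = 3·40 + 2·95 + 4·5 + 5·24 + 1·18 + 0·95 = 120 + 190 + 20 + 120 + 18 + 0 = 468; overall_B = 468/15 = 31.2000.
Difference = 43.0667 − 31.2000 = 11.8667 ≈ 11.9.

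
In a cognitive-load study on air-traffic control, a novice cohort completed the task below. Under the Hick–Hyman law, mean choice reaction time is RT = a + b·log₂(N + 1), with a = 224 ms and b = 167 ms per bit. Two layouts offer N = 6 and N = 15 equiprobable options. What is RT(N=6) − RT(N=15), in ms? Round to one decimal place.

-199.2

RT(6) = 224 + 167·log₂(7) = 224 + 167·2.8074 = 692.8358 ms.
RT(15) = 224 + 167·log₂(16) = 224 + 167·4.0000 = 892.0000 ms.
Difference = 692.8358 − 892.0000 = -199.1642 ≈ -199.2 ms.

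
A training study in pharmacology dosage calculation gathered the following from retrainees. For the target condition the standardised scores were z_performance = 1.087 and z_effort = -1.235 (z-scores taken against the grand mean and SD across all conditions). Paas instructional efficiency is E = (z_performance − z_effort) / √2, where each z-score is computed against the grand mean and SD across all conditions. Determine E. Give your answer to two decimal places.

z_P − z_E = 1.087 − (-1.235) = 2.3220.
E = 2.3220 / √2 = 2.3220 / 1.41421 = 1.6419 ≈ 1.64.

1.64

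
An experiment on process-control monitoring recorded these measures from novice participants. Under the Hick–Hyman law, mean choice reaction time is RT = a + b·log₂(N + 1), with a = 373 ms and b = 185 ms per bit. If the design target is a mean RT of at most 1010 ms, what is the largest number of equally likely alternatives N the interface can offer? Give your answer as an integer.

Set 373 + 185·log₂(N + 1) ≤ 1010.
log₂(N + 1) ≤ (1010 − 373) / 185 = 3.4432.
N + 1 ≤ 2^3.4432 = 10.8769.
N ≤ 9.8769, so the largest integer N is 9.

9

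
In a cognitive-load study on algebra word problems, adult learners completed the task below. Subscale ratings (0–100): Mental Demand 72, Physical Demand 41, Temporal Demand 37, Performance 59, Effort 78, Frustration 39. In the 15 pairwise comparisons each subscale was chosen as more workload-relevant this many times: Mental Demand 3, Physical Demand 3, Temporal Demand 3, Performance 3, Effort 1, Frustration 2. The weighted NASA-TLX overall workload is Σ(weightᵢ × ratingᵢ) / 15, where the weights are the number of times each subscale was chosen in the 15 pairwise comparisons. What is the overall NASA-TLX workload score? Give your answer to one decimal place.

The tallies are the weights (they sum to 15).
Weighted sum = 3·72 + 3·41 + 3·37 + 3·59 + 1·78 + 2·39
            = 216 + 123 + 111 + 177 + 78 + 78 = 783.
Overall workload = 783 / 15 = 52.2000 ≈ 52.2.

52.2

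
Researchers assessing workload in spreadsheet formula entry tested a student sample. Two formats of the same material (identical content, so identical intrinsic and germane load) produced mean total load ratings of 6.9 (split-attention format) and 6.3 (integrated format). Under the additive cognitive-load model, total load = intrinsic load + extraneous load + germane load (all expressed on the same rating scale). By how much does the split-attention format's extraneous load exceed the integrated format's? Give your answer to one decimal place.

0.6

Intrinsic and germane load are equal across formats, so the difference in total load equals the difference in extraneous load.
Extraneous-load difference = 6.9 − 6.3 = 0.6.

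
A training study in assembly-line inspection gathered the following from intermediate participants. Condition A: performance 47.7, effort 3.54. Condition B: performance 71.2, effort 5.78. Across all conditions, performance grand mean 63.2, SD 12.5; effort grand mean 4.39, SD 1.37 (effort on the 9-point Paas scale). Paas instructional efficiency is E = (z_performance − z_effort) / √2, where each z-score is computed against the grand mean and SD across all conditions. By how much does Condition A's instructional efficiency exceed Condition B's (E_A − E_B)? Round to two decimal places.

Condition A: z_P = (47.7 − 63.2)/12.5 = -1.2400; z_E = (3.54 − 4.39)/1.37 = -0.6204; E_A = (-1.2400 − (-0.6204))/√2 = -0.4381.
Condition B: z_P = (71.2 − 63.2)/12.5 = 0.6400; z_E = (5.78 − 4.39)/1.37 = 1.0146; E_B = (0.6400 − 1.0146)/√2 = -0.2649.
E_A − E_B = -0.4381 − (-0.2649) = -0.1732 ≈ -0.17.

-0.17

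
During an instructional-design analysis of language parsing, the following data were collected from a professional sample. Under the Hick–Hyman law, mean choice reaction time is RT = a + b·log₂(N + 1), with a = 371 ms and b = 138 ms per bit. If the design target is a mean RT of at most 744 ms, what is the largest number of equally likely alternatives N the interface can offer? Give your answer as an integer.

Set 371 + 138·log₂(N + 1) ≤ 744.
log₂(N + 1) ≤ (744 − 371) / 138 = 2.7029.
N + 1 ≤ 2^2.7029 = 6.5111.
N ≤ 5.5111, so the largest integer N is 5.

5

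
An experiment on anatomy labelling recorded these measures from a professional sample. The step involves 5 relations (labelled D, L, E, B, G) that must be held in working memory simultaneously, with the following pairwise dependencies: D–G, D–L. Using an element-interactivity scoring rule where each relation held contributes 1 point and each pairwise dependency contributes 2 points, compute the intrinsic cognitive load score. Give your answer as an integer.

9

Count of relations held simultaneously: 5.
Count of pairwise dependencies listed: 2.
Element contribution: 5 × 1 = 5.
Interaction contribution: 2 × 2 = 4.
Intrinsic load = 5 + 4 = 9.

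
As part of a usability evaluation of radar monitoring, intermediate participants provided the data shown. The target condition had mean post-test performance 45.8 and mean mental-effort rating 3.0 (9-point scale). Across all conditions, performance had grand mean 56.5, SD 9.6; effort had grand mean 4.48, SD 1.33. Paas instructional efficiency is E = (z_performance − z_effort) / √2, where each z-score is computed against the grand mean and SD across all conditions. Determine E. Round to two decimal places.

z_performance = (45.8 − 56.5) / 9.6 = -10.7000 / 9.6 = -1.1146.
z_effort = (3.0 − 4.48) / 1.33 = -1.4800 / 1.33 = -1.1128.
z_P − z_E = -1.1146 − (-1.1128) = -0.0018.
E = -0.0018 / √2 = -0.0018 / 1.41421 = -0.0013 ≈ 0.00.

0.00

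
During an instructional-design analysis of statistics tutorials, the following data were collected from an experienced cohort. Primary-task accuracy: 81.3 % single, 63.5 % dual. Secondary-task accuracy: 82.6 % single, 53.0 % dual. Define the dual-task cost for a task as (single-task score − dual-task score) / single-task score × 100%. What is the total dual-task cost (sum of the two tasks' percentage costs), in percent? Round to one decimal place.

Primary cost = (81.3 − 63.5) / 81.3 × 100% = 21.8942%.
Secondary cost = (82.6 − 53.0) / 82.6 × 100% = 35.8354%.
Total = 21.8942% + 35.8354% = 57.7296% ≈ 57.7%.

57.7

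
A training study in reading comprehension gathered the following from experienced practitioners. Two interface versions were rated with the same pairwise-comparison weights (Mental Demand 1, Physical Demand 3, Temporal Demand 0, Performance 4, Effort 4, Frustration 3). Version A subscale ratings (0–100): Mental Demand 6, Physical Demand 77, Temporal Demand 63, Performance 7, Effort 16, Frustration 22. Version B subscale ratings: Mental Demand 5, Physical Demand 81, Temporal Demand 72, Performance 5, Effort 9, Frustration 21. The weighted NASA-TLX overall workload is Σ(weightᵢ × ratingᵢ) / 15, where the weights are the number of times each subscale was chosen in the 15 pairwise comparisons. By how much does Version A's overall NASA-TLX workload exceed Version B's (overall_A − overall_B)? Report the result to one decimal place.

1.9

Version A weighted sum = 1·6 + 3·77 + 0·63 + 4·7 + 4·16 + 3·22 = 6 + 231 + 0 + 28 + 64 + 66 = 395; overall_A = 395/15 = 26.3333.
Version B weighted sum = 1·5 + 3·81 + 0·72 + 4·5 + 4·9 + 3·21 = 5 + 243 + 0 + 20 + 36 + 63 = 367; overall_B = 367/15 = 24.4667.
Difference = 26.3333 − 24.4667 = 1.8666 ≈ 1.9.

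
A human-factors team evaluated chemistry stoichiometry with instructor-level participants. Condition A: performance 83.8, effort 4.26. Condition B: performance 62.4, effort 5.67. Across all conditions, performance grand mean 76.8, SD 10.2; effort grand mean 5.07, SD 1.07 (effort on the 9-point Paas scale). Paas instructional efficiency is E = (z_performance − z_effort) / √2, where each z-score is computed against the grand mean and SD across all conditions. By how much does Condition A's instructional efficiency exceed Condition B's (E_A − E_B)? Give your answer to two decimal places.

Condition A: z_P = (83.8 − 76.8)/10.2 = 0.6863; z_E = (4.26 − 5.07)/1.07 = -0.7570; E_A = (0.6863 − (-0.7570))/√2 = 1.0206.
Condition B: z_P = (62.4 − 76.8)/10.2 = -1.4118; z_E = (5.67 − 5.07)/1.07 = 0.5607; E_B = (-1.4118 − 0.5607)/√2 = -1.3948.
E_A − E_B = 1.0206 − (-1.3948) = 2.4154 ≈ 2.42.

2.42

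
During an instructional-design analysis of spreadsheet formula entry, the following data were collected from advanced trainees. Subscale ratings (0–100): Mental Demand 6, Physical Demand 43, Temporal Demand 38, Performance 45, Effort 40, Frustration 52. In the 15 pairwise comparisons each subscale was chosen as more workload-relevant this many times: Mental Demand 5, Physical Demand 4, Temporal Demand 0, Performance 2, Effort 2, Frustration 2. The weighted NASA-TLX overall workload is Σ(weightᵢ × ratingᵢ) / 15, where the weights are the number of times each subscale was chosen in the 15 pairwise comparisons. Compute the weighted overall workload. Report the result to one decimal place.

The tallies are the weights (they sum to 15).
Weighted sum = 5·6 + 4·43 + 0·38 + 2·45 + 2·40 + 2·52
            = 30 + 172 + 0 + 90 + 80 + 104 = 476.
Overall workload = 476 / 15 = 31.7333 ≈ 31.7.

31.7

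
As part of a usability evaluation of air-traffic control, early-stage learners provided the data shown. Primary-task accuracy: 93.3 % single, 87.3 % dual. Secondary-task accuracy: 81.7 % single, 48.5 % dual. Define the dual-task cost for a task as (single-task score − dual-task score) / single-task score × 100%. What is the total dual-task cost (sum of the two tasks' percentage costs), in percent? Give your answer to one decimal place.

Primary cost = (93.3 − 87.3) / 93.3 × 100% = 6.4309%.
Secondary cost = (81.7 − 48.5) / 81.7 × 100% = 40.6365%.
Total = 6.4309% + 40.6365% = 47.0674% ≈ 47.1%.

47.1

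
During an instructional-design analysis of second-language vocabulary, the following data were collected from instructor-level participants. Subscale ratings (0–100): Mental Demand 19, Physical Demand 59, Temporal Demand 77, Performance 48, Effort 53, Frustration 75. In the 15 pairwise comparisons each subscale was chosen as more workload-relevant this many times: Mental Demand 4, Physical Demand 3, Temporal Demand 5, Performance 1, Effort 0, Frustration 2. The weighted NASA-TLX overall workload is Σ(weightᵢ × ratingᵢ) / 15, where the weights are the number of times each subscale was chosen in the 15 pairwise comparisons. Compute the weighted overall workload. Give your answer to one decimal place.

55.7

The tallies are the weights (they sum to 15).
Weighted sum = 4·19 + 3·59 + 5·77 + 1·48 + 0·53 + 2·75
            = 76 + 177 + 385 + 48 + 0 + 150 = 836.
Overall workload = 836 / 15 = 55.7333 ≈ 55.7.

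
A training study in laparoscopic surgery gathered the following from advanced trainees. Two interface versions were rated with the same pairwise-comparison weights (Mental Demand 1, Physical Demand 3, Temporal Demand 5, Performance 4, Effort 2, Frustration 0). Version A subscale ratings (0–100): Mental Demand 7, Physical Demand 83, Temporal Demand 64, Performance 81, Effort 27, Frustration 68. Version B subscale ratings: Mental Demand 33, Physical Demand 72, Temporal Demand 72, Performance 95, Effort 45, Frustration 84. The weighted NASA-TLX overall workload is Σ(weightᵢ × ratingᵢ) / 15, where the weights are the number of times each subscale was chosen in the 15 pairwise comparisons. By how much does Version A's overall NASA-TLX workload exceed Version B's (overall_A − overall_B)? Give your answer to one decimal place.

Version A weighted sum = 1·7 + 3·83 + 5·64 + 4·81 + 2·27 + 0·68 = 7 + 249 + 320 + 324 + 54 + 0 = 954; overall_A = 954/15 = 63.6000.
Version B weighted sum = 1·33 + 3·72 + 5·72 + 4·95 + 2·45 + 0·84 = 33 + 216 + 360 + 380 + 90 + 0 = 1079; overall_B = 1079/15 = 71.9333.
Difference = 63.6000 − 71.9333 = -8.3333 ≈ -8.3.

-8.3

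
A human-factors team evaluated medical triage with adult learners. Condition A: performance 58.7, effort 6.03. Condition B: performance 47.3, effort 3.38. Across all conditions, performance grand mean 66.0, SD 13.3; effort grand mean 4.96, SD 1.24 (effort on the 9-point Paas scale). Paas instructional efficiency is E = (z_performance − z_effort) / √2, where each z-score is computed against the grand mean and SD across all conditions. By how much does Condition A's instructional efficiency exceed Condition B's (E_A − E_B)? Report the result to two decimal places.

-0.91

Condition A: z_P = (58.7 − 66.0)/13.3 = -0.5489; z_E = (6.03 − 4.96)/1.24 = 0.8629; E_A = (-0.5489 − 0.8629)/√2 = -0.9983.
Condition B: z_P = (47.3 − 66.0)/13.3 = -1.4060; z_E = (3.38 − 4.96)/1.24 = -1.2742; E_B = (-1.4060 − (-1.2742))/√2 = -0.0932.
E_A − E_B = -0.9983 − (-0.0932) = -0.9051 ≈ -0.91.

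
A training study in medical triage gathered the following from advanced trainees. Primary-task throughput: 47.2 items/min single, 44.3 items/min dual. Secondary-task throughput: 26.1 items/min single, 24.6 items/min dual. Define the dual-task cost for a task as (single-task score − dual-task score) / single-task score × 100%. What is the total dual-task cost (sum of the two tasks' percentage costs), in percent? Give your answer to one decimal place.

Primary cost = (47.2 − 44.3) / 47.2 × 100% = 6.1441%.
Secondary cost = (26.1 − 24.6) / 26.1 × 100% = 5.7471%.
Total = 6.1441% + 5.7471% = 11.8912% ≈ 11.9%.

11.9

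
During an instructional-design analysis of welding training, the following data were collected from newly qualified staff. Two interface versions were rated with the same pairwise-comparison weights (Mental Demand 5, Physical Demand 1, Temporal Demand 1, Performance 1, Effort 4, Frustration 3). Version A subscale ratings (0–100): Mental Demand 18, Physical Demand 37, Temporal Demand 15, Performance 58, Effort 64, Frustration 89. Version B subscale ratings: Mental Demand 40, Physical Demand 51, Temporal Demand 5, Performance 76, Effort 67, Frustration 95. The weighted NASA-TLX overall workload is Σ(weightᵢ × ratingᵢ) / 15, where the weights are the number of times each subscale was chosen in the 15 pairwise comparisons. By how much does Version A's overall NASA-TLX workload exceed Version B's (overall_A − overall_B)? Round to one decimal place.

-10.8

Version A weighted sum = 5·18 + 1·37 + 1·15 + 1·58 + 4·64 + 3·89 = 90 + 37 + 15 + 58 + 256 + 267 = 723; overall_A = 723/15 = 48.2000.
Version B weighted sum = 5·40 + 1·51 + 1·5 + 1·76 + 4·67 + 3·95 = 200 + 51 + 5 + 76 + 268 + 285 = 885; overall_B = 885/15 = 59.0000.
Difference = 48.2000 − 59.0000 = -10.8000 ≈ -10.8.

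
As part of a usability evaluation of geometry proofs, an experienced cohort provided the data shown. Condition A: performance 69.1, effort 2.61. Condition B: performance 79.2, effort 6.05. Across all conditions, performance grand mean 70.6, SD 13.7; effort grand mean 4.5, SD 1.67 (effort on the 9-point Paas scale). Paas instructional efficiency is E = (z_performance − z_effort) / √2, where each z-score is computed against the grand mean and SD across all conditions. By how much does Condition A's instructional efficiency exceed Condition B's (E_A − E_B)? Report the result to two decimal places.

0.94

Condition A: z_P = (69.1 − 70.6)/13.7 = -0.1095; z_E = (2.61 − 4.5)/1.67 = -1.1317; E_A = (-0.1095 − (-1.1317))/√2 = 0.7228.
Condition B: z_P = (79.2 − 70.6)/13.7 = 0.6277; z_E = (6.05 − 4.5)/1.67 = 0.9281; E_B = (0.6277 − 0.9281)/√2 = -0.2124.
E_A − E_B = 0.7228 − (-0.2124) = 0.9352 ≈ 0.94.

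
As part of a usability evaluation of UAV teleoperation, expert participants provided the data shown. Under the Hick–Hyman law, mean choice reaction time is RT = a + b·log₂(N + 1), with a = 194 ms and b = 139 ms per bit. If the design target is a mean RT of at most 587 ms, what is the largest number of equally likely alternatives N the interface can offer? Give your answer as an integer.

Set 194 + 139·log₂(N + 1) ≤ 587.
log₂(N + 1) ≤ (587 − 194) / 139 = 2.8273.
N + 1 ≤ 2^2.8273 = 7.0974.
N ≤ 6.0974, so the largest integer N is 6.

6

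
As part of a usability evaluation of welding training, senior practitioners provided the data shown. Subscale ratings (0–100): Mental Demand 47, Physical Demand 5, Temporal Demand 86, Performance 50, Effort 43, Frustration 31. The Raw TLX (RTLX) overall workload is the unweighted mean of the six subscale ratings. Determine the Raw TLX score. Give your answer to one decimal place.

43.7

Sum of ratings = 47 + 5 + 86 + 50 + 43 + 31 = 262.
RTLX = 262 / 6 = 43.6667 ≈ 43.7.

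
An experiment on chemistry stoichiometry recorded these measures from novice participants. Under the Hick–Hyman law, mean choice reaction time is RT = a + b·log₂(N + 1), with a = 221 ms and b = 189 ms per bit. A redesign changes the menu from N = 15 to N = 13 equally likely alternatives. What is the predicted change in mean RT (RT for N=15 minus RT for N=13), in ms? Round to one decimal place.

36.4

RT(15) = 221 + 189·log₂(16) = 221 + 189·4.0000 = 977.0000 ms.
RT(13) = 221 + 189·log₂(14) = 221 + 189·3.8074 = 940.5986 ms.
Difference = 977.0000 − 940.5986 = 36.4014 ≈ 36.4 ms.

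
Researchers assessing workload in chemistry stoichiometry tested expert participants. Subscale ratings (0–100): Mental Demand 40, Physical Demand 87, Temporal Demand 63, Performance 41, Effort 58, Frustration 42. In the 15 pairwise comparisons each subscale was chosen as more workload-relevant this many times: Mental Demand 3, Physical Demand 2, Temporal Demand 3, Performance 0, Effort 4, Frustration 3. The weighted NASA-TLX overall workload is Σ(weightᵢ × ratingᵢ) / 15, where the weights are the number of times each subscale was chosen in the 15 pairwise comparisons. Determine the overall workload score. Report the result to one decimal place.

56.1

The tallies are the weights (they sum to 15).
Weighted sum = 3·40 + 2·87 + 3·63 + 0·41 + 4·58 + 3·42
            = 120 + 174 + 189 + 0 + 232 + 126 = 841.
Overall workload = 841 / 15 = 56.0667 ≈ 56.1.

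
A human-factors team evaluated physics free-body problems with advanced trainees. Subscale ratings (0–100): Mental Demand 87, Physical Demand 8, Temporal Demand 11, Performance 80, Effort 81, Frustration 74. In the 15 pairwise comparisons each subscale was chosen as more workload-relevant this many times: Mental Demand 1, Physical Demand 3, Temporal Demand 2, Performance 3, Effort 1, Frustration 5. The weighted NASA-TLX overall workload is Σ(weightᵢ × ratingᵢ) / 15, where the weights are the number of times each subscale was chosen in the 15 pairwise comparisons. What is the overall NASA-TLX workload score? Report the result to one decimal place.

54.9

The tallies are the weights (they sum to 15).
Weighted sum = 1·87 + 3·8 + 2·11 + 3·80 + 1·81 + 5·74
            = 87 + 24 + 22 + 240 + 81 + 370 = 824.
Overall workload = 824 / 15 = 54.9333 ≈ 54.9.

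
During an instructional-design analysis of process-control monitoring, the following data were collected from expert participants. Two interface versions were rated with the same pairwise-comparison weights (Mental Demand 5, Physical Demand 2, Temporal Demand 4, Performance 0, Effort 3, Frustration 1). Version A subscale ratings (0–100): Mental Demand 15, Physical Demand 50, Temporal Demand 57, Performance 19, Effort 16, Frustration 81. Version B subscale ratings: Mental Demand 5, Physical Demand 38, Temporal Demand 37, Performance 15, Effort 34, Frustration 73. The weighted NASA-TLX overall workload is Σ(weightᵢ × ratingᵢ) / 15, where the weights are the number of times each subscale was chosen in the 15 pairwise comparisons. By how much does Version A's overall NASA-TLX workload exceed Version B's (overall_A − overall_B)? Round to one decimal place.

Version A weighted sum = 5·15 + 2·50 + 4·57 + 0·19 + 3·16 + 1·81 = 75 + 100 + 228 + 0 + 48 + 81 = 532; overall_A = 532/15 = 35.4667.
Version B weighted sum = 5·5 + 2·38 + 4·37 + 0·15 + 3·34 + 1·73 = 25 + 76 + 148 + 0 + 102 + 73 = 424; overall_B = 424/15 = 28.2667.
Difference = 35.4667 − 28.2667 = 7.2000 ≈ 7.2.

7.2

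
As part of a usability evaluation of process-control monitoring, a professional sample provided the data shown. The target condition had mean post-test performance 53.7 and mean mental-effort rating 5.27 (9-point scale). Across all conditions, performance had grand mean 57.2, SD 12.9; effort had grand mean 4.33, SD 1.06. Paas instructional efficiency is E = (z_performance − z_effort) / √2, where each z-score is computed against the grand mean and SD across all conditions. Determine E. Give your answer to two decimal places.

-0.82

z_performance = (53.7 − 57.2) / 12.9 = -3.5000 / 12.9 = -0.2713.
z_effort = (5.27 − 4.33) / 1.06 = 0.9400 / 1.06 = 0.8868.
z_P − z_E = -0.2713 − 0.8868 = -1.1581.
E = -1.1581 / √2 = -1.1581 / 1.41421 = -0.8189 ≈ -0.82.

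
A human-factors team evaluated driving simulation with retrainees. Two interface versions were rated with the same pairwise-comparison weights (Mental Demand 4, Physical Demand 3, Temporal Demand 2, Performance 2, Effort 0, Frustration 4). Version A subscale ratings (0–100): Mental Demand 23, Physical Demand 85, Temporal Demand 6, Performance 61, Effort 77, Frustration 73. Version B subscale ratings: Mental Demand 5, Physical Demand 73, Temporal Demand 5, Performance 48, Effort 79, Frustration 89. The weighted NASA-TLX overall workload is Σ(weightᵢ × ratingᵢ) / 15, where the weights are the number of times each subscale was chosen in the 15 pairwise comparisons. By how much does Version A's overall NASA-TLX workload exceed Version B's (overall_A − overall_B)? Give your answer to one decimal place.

Version A weighted sum = 4·23 + 3·85 + 2·6 + 2·61 + 0·77 + 4·73 = 92 + 255 + 12 + 122 + 0 + 292 = 773; overall_A = 773/15 = 51.5333.
Version B weighted sum = 4·5 + 3·73 + 2·5 + 2·48 + 0·79 + 4·89 = 20 + 219 + 10 + 96 + 0 + 356 = 701; overall_B = 701/15 = 46.7333.
Difference = 51.5333 − 46.7333 = 4.8000 ≈ 4.8.

4.8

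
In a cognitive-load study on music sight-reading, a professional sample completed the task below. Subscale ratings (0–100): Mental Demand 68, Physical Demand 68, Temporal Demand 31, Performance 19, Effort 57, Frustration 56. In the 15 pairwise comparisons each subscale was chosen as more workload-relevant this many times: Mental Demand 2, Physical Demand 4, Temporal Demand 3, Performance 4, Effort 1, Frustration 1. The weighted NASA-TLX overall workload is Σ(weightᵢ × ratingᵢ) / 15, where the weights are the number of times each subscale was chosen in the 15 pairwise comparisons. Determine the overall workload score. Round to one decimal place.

The tallies are the weights (they sum to 15).
Weighted sum = 2·68 + 4·68 + 3·31 + 4·19 + 1·57 + 1·56
            = 136 + 272 + 93 + 76 + 57 + 56 = 690.
Overall workload = 690 / 15 = 46.0000 ≈ 46.0.

46.0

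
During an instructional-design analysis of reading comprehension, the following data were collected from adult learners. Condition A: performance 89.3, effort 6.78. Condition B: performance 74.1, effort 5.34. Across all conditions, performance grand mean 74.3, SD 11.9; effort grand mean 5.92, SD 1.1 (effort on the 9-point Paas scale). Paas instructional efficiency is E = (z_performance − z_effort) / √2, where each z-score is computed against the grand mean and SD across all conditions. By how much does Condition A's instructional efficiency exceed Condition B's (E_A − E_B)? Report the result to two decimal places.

-0.02

Condition A: z_P = (89.3 − 74.3)/11.9 = 1.2605; z_E = (6.78 − 5.92)/1.1 = 0.7818; E_A = (1.2605 − 0.7818)/√2 = 0.3385.
Condition B: z_P = (74.1 − 74.3)/11.9 = -0.0168; z_E = (5.34 − 5.92)/1.1 = -0.5273; E_B = (-0.0168 − (-0.5273))/√2 = 0.3610.
E_A − E_B = 0.3385 − 0.3610 = -0.0225 ≈ -0.02.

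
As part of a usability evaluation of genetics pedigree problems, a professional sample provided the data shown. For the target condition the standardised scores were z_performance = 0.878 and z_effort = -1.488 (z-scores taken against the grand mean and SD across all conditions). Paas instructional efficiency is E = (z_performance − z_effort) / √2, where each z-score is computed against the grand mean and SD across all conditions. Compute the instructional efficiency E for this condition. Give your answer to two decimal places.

1.67

z_P − z_E = 0.878 − (-1.488) = 2.3660.
E = 2.3660 / √2 = 2.3660 / 1.41421 = 1.6730 ≈ 1.67.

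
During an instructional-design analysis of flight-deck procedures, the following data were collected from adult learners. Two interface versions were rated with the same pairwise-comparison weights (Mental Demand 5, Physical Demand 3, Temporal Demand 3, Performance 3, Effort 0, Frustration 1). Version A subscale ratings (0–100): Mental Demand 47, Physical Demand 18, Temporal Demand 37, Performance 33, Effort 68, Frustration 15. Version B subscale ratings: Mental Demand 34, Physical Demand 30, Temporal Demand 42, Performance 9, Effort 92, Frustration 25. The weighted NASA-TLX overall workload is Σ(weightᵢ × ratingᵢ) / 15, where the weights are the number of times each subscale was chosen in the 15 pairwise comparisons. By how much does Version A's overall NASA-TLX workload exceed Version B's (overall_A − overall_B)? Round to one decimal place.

5.1

Version A weighted sum = 5·47 + 3·18 + 3·37 + 3·33 + 0·68 + 1·15 = 235 + 54 + 111 + 99 + 0 + 15 = 514; overall_A = 514/15 = 34.2667.
Version B weighted sum = 5·34 + 3·30 + 3·42 + 3·9 + 0·92 + 1·25 = 170 + 90 + 126 + 27 + 0 + 25 = 438; overall_B = 438/15 = 29.2000.
Difference = 34.2667 − 29.2000 = 5.0667 ≈ 5.1.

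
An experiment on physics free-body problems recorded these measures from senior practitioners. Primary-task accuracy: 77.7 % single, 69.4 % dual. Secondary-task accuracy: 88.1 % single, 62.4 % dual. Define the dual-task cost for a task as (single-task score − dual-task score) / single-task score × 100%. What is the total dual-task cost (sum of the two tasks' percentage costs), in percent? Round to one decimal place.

39.9

Primary cost = (77.7 − 69.4) / 77.7 × 100% = 10.6821%.
Secondary cost = (88.1 − 62.4) / 88.1 × 100% = 29.1714%.
Total = 10.6821% + 29.1714% = 39.8535% ≈ 39.9%.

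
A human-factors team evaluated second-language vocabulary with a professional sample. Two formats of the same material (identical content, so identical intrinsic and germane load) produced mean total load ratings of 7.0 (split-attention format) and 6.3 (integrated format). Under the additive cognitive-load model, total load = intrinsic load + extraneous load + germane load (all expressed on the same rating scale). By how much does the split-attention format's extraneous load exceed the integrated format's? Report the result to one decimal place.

0.7

Intrinsic and germane load are equal across formats, so the difference in total load equals the difference in extraneous load.
Extraneous-load difference = 7.0 − 6.3 = 0.7.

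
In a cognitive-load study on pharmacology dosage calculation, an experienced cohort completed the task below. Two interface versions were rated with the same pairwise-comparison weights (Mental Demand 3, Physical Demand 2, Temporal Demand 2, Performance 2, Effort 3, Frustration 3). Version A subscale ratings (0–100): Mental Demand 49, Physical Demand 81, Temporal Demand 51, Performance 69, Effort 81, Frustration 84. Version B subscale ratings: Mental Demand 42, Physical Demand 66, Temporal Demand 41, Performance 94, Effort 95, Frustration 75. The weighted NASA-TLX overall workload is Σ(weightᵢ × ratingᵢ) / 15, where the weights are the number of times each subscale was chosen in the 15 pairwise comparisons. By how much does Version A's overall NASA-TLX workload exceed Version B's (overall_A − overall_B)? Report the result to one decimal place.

Version A weighted sum = 3·49 + 2·81 + 2·51 + 2·69 + 3·81 + 3·84 = 147 + 162 + 102 + 138 + 243 + 252 = 1044; overall_A = 1044/15 = 69.6000.
Version B weighted sum = 3·42 + 2·66 + 2·41 + 2·94 + 3·95 + 3·75 = 126 + 132 + 82 + 188 + 285 + 225 = 1038; overall_B = 1038/15 = 69.2000.
Difference = 69.6000 − 69.2000 = 0.4000 ≈ 0.4.

0.4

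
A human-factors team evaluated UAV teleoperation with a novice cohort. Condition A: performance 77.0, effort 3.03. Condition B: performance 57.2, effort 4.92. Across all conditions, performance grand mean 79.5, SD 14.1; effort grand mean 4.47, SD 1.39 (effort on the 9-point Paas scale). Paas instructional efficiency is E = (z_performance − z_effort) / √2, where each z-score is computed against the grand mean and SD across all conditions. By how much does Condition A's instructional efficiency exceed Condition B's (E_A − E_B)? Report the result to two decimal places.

1.95

Condition A: z_P = (77.0 − 79.5)/14.1 = -0.1773; z_E = (3.03 − 4.47)/1.39 = -1.0360; E_A = (-0.1773 − (-1.0360))/√2 = 0.6072.
Condition B: z_P = (57.2 − 79.5)/14.1 = -1.5816; z_E = (4.92 − 4.47)/1.39 = 0.3237; E_B = (-1.5816 − 0.3237)/√2 = -1.3473.
E_A − E_B = 0.6072 − (-1.3473) = 1.9545 ≈ 1.95.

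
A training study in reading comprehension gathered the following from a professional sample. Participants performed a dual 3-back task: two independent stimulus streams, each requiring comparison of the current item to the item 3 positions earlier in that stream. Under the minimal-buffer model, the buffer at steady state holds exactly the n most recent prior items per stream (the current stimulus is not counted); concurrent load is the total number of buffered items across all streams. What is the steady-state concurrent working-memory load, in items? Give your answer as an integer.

6

Each stream's buffer holds its 3 most recent prior items.
Two independent streams: 2 × 3 = 6 buffered items at steady state.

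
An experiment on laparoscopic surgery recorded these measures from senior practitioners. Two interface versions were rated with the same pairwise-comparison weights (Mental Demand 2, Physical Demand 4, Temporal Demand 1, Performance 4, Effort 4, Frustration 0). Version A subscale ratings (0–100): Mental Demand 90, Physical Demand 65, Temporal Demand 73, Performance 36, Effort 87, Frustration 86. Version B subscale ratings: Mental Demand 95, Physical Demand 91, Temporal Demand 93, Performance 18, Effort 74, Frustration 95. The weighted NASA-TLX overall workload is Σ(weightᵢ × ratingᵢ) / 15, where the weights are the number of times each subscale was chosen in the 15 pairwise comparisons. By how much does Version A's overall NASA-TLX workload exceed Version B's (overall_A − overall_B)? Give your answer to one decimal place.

Version A weighted sum = 2·90 + 4·65 + 1·73 + 4·36 + 4·87 + 0·86 = 180 + 260 + 73 + 144 + 348 + 0 = 1005; overall_A = 1005/15 = 67.0000.
Version B weighted sum = 2·95 + 4·91 + 1·93 + 4·18 + 4·74 + 0·95 = 190 + 364 + 93 + 72 + 296 + 0 = 1015; overall_B = 1015/15 = 67.6667.
Difference = 67.0000 − 67.6667 = -0.6667 ≈ -0.7.

-0.7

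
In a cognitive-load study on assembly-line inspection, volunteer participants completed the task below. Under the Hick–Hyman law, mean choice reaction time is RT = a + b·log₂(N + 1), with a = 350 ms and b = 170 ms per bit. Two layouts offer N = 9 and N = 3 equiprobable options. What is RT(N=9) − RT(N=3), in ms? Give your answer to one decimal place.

RT(9) = 350 + 170·log₂(10) = 350 + 170·3.3219 = 914.7230 ms.
RT(3) = 350 + 170·log₂(4) = 350 + 170·2.0000 = 690.0000 ms.
Difference = 914.7230 − 690.0000 = 224.7230 ≈ 224.7 ms.

224.7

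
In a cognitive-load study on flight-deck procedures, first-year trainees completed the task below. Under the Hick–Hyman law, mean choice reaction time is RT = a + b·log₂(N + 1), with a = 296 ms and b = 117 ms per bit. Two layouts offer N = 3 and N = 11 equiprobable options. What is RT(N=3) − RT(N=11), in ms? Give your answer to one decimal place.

-185.4

RT(3) = 296 + 117·log₂(4) = 296 + 117·2.0000 = 530.0000 ms.
RT(11) = 296 + 117·log₂(12) = 296 + 117·3.5850 = 715.4450 ms.
Difference = 530.0000 − 715.4450 = -185.4450 ≈ -185.4 ms.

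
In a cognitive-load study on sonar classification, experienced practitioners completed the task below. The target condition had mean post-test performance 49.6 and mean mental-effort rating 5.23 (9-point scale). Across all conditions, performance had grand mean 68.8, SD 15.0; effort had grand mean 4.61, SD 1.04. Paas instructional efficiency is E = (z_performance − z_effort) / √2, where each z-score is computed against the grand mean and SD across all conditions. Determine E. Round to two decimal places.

z_performance = (49.6 − 68.8) / 15.0 = -19.2000 / 15.0 = -1.2800.
z_effort = (5.23 − 4.61) / 1.04 = 0.6200 / 1.04 = 0.5962.
z_P − z_E = -1.2800 − 0.5962 = -1.8762.
E = -1.8762 / √2 = -1.8762 / 1.41421 = -1.3267 ≈ -1.33.

-1.33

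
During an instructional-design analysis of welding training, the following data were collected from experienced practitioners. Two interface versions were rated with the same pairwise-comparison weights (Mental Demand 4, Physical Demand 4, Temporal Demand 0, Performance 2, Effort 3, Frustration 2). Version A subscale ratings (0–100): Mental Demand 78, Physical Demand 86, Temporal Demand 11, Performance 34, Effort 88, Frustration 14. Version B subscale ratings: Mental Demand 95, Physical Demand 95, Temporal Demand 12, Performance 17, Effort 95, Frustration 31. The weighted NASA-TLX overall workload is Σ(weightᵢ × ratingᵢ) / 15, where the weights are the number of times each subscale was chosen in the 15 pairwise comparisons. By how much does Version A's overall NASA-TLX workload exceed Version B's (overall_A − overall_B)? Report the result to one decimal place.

Version A weighted sum = 4·78 + 4·86 + 0·11 + 2·34 + 3·88 + 2·14 = 312 + 344 + 0 + 68 + 264 + 28 = 1016; overall_A = 1016/15 = 67.7333.
Version B weighted sum = 4·95 + 4·95 + 0·12 + 2·17 + 3·95 + 2·31 = 380 + 380 + 0 + 34 + 285 + 62 = 1141; overall_B = 1141/15 = 76.0667.
Difference = 67.7333 − 76.0667 = -8.3334 ≈ -8.3.

-8.3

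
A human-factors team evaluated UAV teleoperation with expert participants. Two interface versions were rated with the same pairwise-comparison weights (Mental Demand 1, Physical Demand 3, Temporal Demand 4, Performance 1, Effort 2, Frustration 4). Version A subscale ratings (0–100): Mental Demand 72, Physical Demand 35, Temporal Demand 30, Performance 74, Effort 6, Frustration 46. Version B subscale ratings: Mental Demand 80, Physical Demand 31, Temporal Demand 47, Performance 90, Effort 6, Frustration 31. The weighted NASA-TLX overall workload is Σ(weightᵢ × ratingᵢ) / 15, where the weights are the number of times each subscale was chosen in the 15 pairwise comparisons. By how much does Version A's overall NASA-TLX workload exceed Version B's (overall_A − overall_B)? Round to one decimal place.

Version A weighted sum = 1·72 + 3·35 + 4·30 + 1·74 + 2·6 + 4·46 = 72 + 105 + 120 + 74 + 12 + 184 = 567; overall_A = 567/15 = 37.8000.
Version B weighted sum = 1·80 + 3·31 + 4·47 + 1·90 + 2·6 + 4·31 = 80 + 93 + 188 + 90 + 12 + 124 = 587; overall_B = 587/15 = 39.1333.
Difference = 37.8000 − 39.1333 = -1.3333 ≈ -1.3.

-1.3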